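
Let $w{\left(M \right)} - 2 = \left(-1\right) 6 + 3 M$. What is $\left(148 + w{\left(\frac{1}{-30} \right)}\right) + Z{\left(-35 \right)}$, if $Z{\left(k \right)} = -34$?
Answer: $\frac{1099}{10} \approx 109.9$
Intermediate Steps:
$w{\left(M \right)} = -4 + 3 M$ ($w{\left(M \right)} = 2 + \left(\left(-1\right) 6 + 3 M\right) = 2 + \left(-6 + 3 M\right) = -4 + 3 M$)
$\left(148 + w{\left(\frac{1}{-30} \right)}\right) + Z{\left(-35 \right)} = \left(148 - \left(4 - \frac{3}{-30}\right)\right) - 34 = \left(148 + \left(-4 + 3 \left(- \frac{1}{30}\right)\right)\right) - 34 = \left(148 - \frac{41}{10}\right) - 34 = \frac{1439}{10} - 34 = \frac{1099}{10}$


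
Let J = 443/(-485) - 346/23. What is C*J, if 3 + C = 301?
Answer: -53043702/11155 ≈ -4755.1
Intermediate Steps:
C = 298 (C = -3 + 301 = 298)
J = -177999/11155 (J = 443*(-1/485) - 346*1/23 = -443/485 - 346/23 = -177999/11155 ≈ -15.957)
C*J = 298*(-177999/11155) = -53043702/11155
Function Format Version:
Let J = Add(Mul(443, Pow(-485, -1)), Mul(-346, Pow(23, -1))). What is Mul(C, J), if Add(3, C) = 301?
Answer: Rational(-53043702, 11155) ≈ -4755.1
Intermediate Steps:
C = 298 (C = Add(-3, 301) = 298)
J = Rational(-177999, 11155) (J = Add(Mul(443, Rational(-1, 485)), Mul(-346, Rational(1, 23))) = Add(Rational(-443, 485), Rational(-346, 23)) = Rational(-177999, 11155) ≈ -15.957)
Mul(C, J) = Mul(298, Rational(-177999, 11155)) = Rational(-53043702, 11155)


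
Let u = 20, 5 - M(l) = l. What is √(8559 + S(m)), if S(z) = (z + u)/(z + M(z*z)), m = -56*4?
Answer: √21736926198555/50395 ≈ 92.515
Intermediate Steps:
M(l) = 5 - l
m = -224
S(z) = (20 + z)/(5 + z - z²) (S(z) = (z + 20)/(z + (5 - z*z)) = (20 + z)/(z + (5 - z²)) = (20 + z)/(5 + z - z²))
√(8559 + S(m)) = √(8559 + (20 - 224)/(5 - 224 - 1*(-224)²)) = √(8559 - 204/(5 - 224 - 1*50176)) = √(8559 - 204/(5 - 224 - 50176)) = √(8559 - 204/(-50395)) = √(8559 - 1/50395*(-204)) = √(8559 + 204/50395) = √(431331009/50395) = √21736926198555/50395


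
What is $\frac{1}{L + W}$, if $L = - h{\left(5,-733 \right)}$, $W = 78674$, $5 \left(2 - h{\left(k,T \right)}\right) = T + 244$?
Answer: $\frac{5}{392871} \approx 1.2727 \cdot 10^{-5}$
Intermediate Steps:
$h{\left(k,T \right)} = - \frac{234}{5} - \frac{T}{5}$ ($h{\left(k,T \right)} = 2 - \frac{T + 244}{5} = 2 - \frac{244 + T}{5} = 2 - \left(\frac{244}{5} + \frac{T}{5}\right) = - \frac{234}{5} - \frac{T}{5}$)
$L = - \frac{499}{5}$ ($L = - (- \frac{234}{5} - - \frac{733}{5}) = - (- \frac{234}{5} + \frac{733}{5}) = \left(-1\right) \frac{499}{5} = - \frac{499}{5} \approx -99.8$)
$\frac{1}{L + W} = \frac{1}{- \frac{499}{5} + 78674} = \frac{1}{\frac{392871}{5}} = \frac{5}{392871}$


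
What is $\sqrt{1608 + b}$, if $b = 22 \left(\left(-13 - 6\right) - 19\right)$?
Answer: $2 \sqrt{193} \approx 27.785$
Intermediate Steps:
$b = -836$ ($b = 22 \left(\left(-13 - 6\right) - 19\right) = 22 \left(-19 - 19\right) = 22 \left(-38\right) = -836$)
$\sqrt{1608 + b} = \sqrt{1608 - 836} = \sqrt{772} = 2 \sqrt{193}$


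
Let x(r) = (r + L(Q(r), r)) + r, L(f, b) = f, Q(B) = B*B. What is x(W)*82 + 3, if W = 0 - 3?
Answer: 249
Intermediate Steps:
W = -3
Q(B) = B²
x(r) = r² + 2*r (x(r) = (r + r²) + r = r² + 2*r)
x(W)*82 + 3 = -3*(2 - 3)*82 + 3 = -3*(-1)*82 + 3 = 3*82 + 3 = 246 + 3 = 249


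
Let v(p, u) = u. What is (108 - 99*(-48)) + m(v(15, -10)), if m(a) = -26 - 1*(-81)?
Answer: 4915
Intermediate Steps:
m(a) = 55 (m(a) = -26 + 81 = 55)
(108 - 99*(-48)) + m(v(15, -10)) = (108 - 99*(-48)) + 55 = (108 + 4752) + 55 = 4860 + 55 = 4915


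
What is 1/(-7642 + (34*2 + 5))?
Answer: -1/7569 ≈ -0.00013212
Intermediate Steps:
1/(-7642 + (34*2 + 5)) = 1/(-7642 + (68 + 5)) = 1/(-7642 + 73) = 1/(-7569) = -1/7569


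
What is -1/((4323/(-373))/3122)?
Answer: 1164506/4323 ≈ 269.37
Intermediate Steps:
-1/((4323/(-373))/3122) = -1/((4323*(-1/373))*(1/3122)) = -1/((-4323/373*1/3122)) = -1/(-4323/1164506) = -1*(-1164506/4323) = 1164506/4323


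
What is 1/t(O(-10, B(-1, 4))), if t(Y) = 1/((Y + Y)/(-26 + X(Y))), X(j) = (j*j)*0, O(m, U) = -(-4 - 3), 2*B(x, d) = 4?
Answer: -7/13 ≈ -0.53846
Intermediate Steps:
B(x, d) = 2 (B(x, d) = (½)*4 = 2)
O(m, U) = 7 (O(m, U) = -1*(-7) = 7)
X(j) = 0 (X(j) = j²*0 = 0)
t(Y) = -13/Y (t(Y) = 1/((Y + Y)/(-26 + 0)) = 1/((2*Y)/(-26)) = 1/((2*Y)*(-1/26)) = 1/(-Y/13) = -13/Y)
1/t(O(-10, B(-1, 4))) = 1/(-13/7) = -7/13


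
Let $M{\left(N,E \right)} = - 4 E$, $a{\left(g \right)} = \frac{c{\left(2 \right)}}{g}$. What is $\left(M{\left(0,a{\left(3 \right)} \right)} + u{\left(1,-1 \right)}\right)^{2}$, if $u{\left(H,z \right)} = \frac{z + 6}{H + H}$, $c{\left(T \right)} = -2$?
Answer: $\frac{961}{36} \approx 26.694$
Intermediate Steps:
$u{\left(H,z \right)} = \frac{6 + z}{2 H}$
$a{\left(g \right)} = - \frac{2}{g}$
$\left(M{\left(0,a{\left(3 \right)} \right)} + u{\left(1,-1 \right)}\right)^{2} = \left(- 4 \left(- \frac{2}{3}\right) + \frac{6 - 1}{2 \cdot 1}\right)^{2} = \left(- 4 \left(\left(-2\right) \frac{1}{3}\right) + \frac{1}{2} \cdot 1 \cdot 5\right)^{2} = \left(\left(-4\right) \left(- \frac{2}{3}\right) + \frac{5}{2}\right)^{2} = \left(\frac{8}{3} + \frac{5}{2}\right)^{2} = \left(\frac{31}{6}\right)^{2} = \frac{961}{36}$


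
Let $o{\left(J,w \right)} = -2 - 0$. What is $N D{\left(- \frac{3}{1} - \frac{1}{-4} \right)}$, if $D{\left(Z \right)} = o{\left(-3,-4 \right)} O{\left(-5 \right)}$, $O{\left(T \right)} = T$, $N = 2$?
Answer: $20$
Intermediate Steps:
$o{\left(J,w \right)} = -2$ ($o{\left(J,w \right)} = -2 + 0 = -2$)
$D{\left(Z \right)} = 10$ ($D{\left(Z \right)} = \left(-2\right) \left(-5\right) = 10$)
$N D{\left(- \frac{3}{1} - \frac{1}{-4} \right)} = 2 \cdot 10 = 20$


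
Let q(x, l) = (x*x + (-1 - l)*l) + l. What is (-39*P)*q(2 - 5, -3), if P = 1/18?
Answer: 0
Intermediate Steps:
q(x, l) = l + x² + l*(-1 - l) (q(x, l) = (x² + l*(-1 - l)) + l = l + x² + l*(-1 - l))
P = 1/18 ≈ 0.055556
(-39*P)*q(2 - 5, -3) = (-39*1/18)*((2 - 5)² - 1*(-3)²) = -13*((-3)² - 1*9)/6 = -13*(9 - 9)/6 = -13/6*0 = 0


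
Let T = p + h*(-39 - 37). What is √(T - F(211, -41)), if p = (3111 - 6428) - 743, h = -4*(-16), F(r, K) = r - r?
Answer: 2*I*√2231 ≈ 94.467*I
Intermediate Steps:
F(r, K) = 0
h = 64
p = -4060 (p = -3317 - 743 = -4060)
T = -8924 (T = -4060 + 64*(-39 - 37) = -4060 + 64*(-76) = -4060 - 4864 = -8924)
√(T - F(211, -41)) = √(-8924 - 1*0) = √(-8924 + 0) = √(-8924) = 2*I*√2231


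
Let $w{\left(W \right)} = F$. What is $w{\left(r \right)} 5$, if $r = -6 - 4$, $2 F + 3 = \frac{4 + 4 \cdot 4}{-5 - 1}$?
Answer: $- \frac{95}{6} \approx -15.833$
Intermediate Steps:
$F = - \frac{19}{6}$ ($F = - \frac{3}{2} + \frac{\left(4 + 4 \cdot 4\right) \frac{1}{-5 - 1}}{2} = - \frac{3}{2} + \frac{\left(4 + 16\right) \frac{1}{-6}}{2} = - \frac{3}{2} + \frac{20 \left(- \frac{1}{6}\right)}{2} = - \frac{3}{2} + \frac{1}{2} \left(- \frac{10}{3}\right) = - \frac{3}{2} - \frac{5}{3} = - \frac{19}{6} \approx -3.1667$)
$r = -10$
$w{\left(W \right)} = - \frac{19}{6}$
$w{\left(r \right)} 5 = \left(- \frac{19}{6}\right) 5 = - \frac{95}{6}$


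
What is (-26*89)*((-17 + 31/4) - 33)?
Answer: 195533/2 ≈ 97767.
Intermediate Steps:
(-26*89)*((-17 + 31/4) - 33) = -2314*((-17 + 31*(¼)) - 33) = -2314*((-17 + 31/4) - 33) = -2314*(-37/4 - 33) = -2314*(-169/4) = 195533/2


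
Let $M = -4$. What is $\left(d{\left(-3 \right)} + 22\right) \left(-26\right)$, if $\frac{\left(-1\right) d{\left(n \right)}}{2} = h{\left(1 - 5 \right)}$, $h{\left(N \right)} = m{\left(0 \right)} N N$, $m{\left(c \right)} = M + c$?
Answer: $-3900$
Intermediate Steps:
$m{\left(c \right)} = -4 + c$
$h{\left(N \right)} = - 4 N^{2}$ ($h{\left(N \right)} = \left(-4 + 0\right) N N = - 4 N N = - 4 N^{2}$)
$d{\left(n \right)} = 128$ ($d{\left(n \right)} = - 2 \left(- 4 \left(1 - 5\right)^{2}\right) = - 2 \left(- 4 \left(-4\right)^{2}\right) = - 2 \left(\left(-4\right) 16\right) = \left(-2\right) \left(-64\right) = 128$)
$\left(d{\left(-3 \right)} + 22\right) \left(-26\right) = \left(128 + 22\right) \left(-26\right) = 150 \left(-26\right) = -3900$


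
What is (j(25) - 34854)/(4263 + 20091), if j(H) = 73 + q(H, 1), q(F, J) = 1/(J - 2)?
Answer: -527/369 ≈ -1.4282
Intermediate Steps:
q(F, J) = 1/(-2 + J)
j(H) = 72 (j(H) = 73 + 1/(-2 + 1) = 73 + 1/(-1) = 73 - 1 = 72)
(j(25) - 34854)/(4263 + 20091) = (72 - 34854)/(4263 + 20091) = -34782/24354 = -34782*1/24354 = -527/369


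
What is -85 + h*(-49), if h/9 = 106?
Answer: -46831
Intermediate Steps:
h = 954 (h = 9*106 = 954)
-85 + h*(-49) = -85 + 954*(-49) = -85 - 46746 = -46831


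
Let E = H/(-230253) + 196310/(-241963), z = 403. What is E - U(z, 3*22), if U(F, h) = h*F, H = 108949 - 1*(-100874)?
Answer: -493980847184367/18570902213 ≈ -26600.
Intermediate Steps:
H = 209823 (H = 108949 + 100874 = 209823)
U(F, h) = F*h
E = -31990122993/18570902213 (E = 209823/(-230253) + 196310/(-241963) = 209823*(-1/230253) + 196310*(-1/241963) = -69941/76751 - 196310/241963 = -31990122993/18570902213 ≈ -1.7226)
E - U(z, 3*22) = -31990122993/18570902213 - 403*3*22 = -31990122993/18570902213 - 403*66 = -31990122993/18570902213 - 1*26598 = -31990122993/18570902213 - 26598 = -493980847184367/18570902213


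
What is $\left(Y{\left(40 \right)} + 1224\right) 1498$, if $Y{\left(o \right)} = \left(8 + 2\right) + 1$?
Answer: $1850030$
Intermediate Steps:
$Y{\left(o \right)} = 11$ ($Y{\left(o \right)} = 10 + 1 = 11$)
$\left(Y{\left(40 \right)} + 1224\right) 1498 = \left(11 + 1224\right) 1498 = 1235 \cdot 1498 = 1850030$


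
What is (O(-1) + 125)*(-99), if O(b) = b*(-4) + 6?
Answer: -13365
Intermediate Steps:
O(b) = 6 - 4*b (O(b) = -4*b + 6 = 6 - 4*b)
(O(-1) + 125)*(-99) = ((6 - 4*(-1)) + 125)*(-99) = ((6 + 4) + 125)*(-99) = (10 + 125)*(-99) = 135*(-99) = -13365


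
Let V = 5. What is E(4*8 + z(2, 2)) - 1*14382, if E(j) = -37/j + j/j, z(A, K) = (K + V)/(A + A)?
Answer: -1941583/135 ≈ -14382.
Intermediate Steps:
z(A, K) = (5 + K)/(2*A) (z(A, K) = (K + 5)/(A + A) = (5 + K)/((2*A)) = (5 + K)*(1/(2*A)) = (5 + K)/(2*A))
E(j) = 1 - 37/j (E(j) = -37/j + 1 = 1 - 37/j)
E(4*8 + z(2, 2)) - 1*14382 = (-37 + (4*8 + (1/2)*(5 + 2)/2))/(4*8 + (1/2)*(5 + 2)/2) - 1*14382 = (-37 + (32 + (1/2)*(1/2)*7))/(32 + (1/2)*(1/2)*7) - 14382 = (-37 + (32 + 7/4))/(32 + 7/4) - 14382 = (-37 + 135/4)/(135/4) - 14382 = (4/135)*(-13/4) - 14382 = -13/135 - 14382 = -1941583/135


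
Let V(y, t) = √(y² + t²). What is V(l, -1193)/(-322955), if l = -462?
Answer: -√1636693/322955 ≈ -0.0039613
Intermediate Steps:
V(y, t) = √(t² + y²)
V(l, -1193)/(-322955) = √((-1193)² + (-462)²)/(-322955) = √(1423249 + 213444)*(-1/322955) = √1636693*(-1/322955) = -√1636693/322955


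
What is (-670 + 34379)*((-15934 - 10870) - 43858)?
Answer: -2381945358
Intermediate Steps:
(-670 + 34379)*((-15934 - 10870) - 43858) = 33709*(-26804 - 43858) = 33709*(-70662) = -2381945358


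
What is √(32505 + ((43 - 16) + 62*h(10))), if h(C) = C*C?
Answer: 2*√9683 ≈ 196.80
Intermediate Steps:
h(C) = C²
√(32505 + ((43 - 16) + 62*h(10))) = √(32505 + ((43 - 16) + 62*10²)) = √(32505 + (27 + 62*100)) = √(32505 + (27 + 6200)) = √(32505 + 6227) = √38732 = 2*√9683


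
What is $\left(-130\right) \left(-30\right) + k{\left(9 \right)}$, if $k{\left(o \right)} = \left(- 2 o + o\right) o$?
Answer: $3819$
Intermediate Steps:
$k{\left(o \right)} = - o^{2}$ ($k{\left(o \right)} = - o o = - o^{2}$)
$\left(-130\right) \left(-30\right) + k{\left(9 \right)} = \left(-130\right) \left(-30\right) - 9^{2} = 3900 - 81 = 3819$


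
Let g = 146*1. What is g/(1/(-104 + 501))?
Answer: 57962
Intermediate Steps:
g = 146
g/(1/(-104 + 501)) = 146/(1/(-104 + 501)) = 146/(1/397) = 146*397 = 57962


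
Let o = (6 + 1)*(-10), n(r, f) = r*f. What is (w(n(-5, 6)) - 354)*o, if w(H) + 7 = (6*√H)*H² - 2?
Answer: 25410 - 378000*I*√30 ≈ 25410.0 - 2.0704e+6*I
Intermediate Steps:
n(r, f) = f*r
o = -70 (o = 7*(-10) = -70)
w(H) = -9 + 6*H^(5/2) (w(H) = -7 + ((6*√H)*H² - 2) = -7 + (6*H^(5/2) - 2) = -7 + (-2 + 6*H^(5/2)) = -9 + 6*H^(5/2))
(w(n(-5, 6)) - 354)*o = ((-9 + 6*(6*(-5))^(5/2)) - 354)*(-70) = ((-9 + 6*(-30)^(5/2)) - 354)*(-70) = ((-9 + 6*(900*I*√30)) - 354)*(-70) = ((-9 + 5400*I*√30) - 354)*(-70) = (-363 + 5400*I*√30)*(-70) = 25410 - 378000*I*√30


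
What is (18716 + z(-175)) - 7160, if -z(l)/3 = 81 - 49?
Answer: 11460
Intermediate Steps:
z(l) = -96 (z(l) = -3*(81 - 49) = -3*32 = -96)
(18716 + z(-175)) - 7160 = (18716 - 96) - 7160 = 18620 - 7160 = 11460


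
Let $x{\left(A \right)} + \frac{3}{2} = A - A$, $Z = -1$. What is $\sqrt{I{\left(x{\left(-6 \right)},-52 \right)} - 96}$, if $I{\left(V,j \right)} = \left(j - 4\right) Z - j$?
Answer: $2 \sqrt{3} \approx 3.4641$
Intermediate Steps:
$x{\left(A \right)} = - \frac{3}{2}$ ($x{\left(A \right)} = - \frac{3}{2} + \left(A - A\right) = - \frac{3}{2} + 0 = - \frac{3}{2}$)
$I{\left(V,j \right)} = 4 - 2 j$ ($I{\left(V,j \right)} = \left(j - 4\right) \left(-1\right) - j = \left(-4 + j\right) \left(-1\right) - j = \left(4 - j\right) - j = 4 - 2 j$)
$\sqrt{I{\left(x{\left(-6 \right)},-52 \right)} - 96} = \sqrt{\left(4 - -104\right) - 96} = \sqrt{\left(4 + 104\right) - 96} = \sqrt{108 - 96} = \sqrt{12} = 2 \sqrt{3}$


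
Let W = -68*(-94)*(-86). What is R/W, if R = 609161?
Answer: -35833/32336 ≈ -1.1081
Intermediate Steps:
W = -549712 (W = 6392*(-86) = -549712)
R/W = 609161/(-549712) = 609161*(-1/549712) = -35833/32336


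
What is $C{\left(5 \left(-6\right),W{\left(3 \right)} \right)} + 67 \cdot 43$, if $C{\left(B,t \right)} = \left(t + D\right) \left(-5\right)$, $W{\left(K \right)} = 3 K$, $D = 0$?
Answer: $2836$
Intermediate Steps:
$C{\left(B,t \right)} = - 5 t$ ($C{\left(B,t \right)} = \left(t + 0\right) \left(-5\right) = t \left(-5\right) = - 5 t$)
$C{\left(5 \left(-6\right),W{\left(3 \right)} \right)} + 67 \cdot 43 = - 5 \cdot 3 \cdot 3 + 67 \cdot 43 = \left(-5\right) 9 + 2881 = -45 + 2881 = 2836$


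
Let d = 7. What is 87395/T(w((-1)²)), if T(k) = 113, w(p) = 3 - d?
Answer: 87395/113 ≈ 773.41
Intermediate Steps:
w(p) = -4 (w(p) = 3 - 1*7 = 3 - 7 = -4)
87395/T(w((-1)²)) = 87395/113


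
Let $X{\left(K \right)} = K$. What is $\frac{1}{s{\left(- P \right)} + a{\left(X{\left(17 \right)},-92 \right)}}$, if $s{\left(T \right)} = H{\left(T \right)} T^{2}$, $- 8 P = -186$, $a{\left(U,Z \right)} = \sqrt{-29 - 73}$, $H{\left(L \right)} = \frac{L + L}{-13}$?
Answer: $\frac{111537504}{215669278387} - \frac{173056 i \sqrt{102}}{647007835161} \approx 0.00051717 - 2.7013 \cdot 10^{-6} i$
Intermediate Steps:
$H{\left(L \right)} = - \frac{2 L}{13}$ ($H{\left(L \right)} = 2 L \left(- \frac{1}{13}\right) = - \frac{2 L}{13}$)
$a{\left(U,Z \right)} = i \sqrt{102}$ ($a{\left(U,Z \right)} = \sqrt{-102} = i \sqrt{102}$)
$P = \frac{93}{4}$ ($P = \left(- \frac{1}{8}\right) \left(-186\right) = \frac{93}{4} \approx 23.25$)
$s{\left(T \right)} = - \frac{2 T^{3}}{13}$ ($s{\left(T \right)} = - \frac{2 T}{13} T^{2} = - \frac{2 T^{3}}{13}$)
$\frac{1}{s{\left(- P \right)} + a{\left(X{\left(17 \right)},-92 \right)}} = \frac{1}{- \frac{2 \left(\left(-1\right) \frac{93}{4}\right)^{3}}{13} + i \sqrt{102}} = \frac{1}{- \frac{2 \left(- \frac{93}{4}\right)^{3}}{13} + i \sqrt{102}} = \frac{1}{\left(- \frac{2}{13}\right) \left(- \frac{804357}{64}\right) + i \sqrt{102}} = \frac{1}{\frac{804357}{416} + i \sqrt{102}}$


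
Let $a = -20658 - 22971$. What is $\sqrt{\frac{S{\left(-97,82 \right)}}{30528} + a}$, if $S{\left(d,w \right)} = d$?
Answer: $\frac{i \sqrt{70591029077}}{1272} \approx 208.88 i$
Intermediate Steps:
$a = -43629$
$\sqrt{\frac{S{\left(-97,82 \right)}}{30528} + a} = \sqrt{- \frac{97}{30528} - 43629} = \sqrt{- \frac{1331906209}{30528}} = \frac{i \sqrt{70591029077}}{1272}$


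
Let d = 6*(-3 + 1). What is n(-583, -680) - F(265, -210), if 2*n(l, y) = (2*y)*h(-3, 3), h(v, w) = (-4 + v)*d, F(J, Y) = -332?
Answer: -56788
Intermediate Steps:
d = -12 (d = 6*(-2) = -12)
h(v, w) = 48 - 12*v (h(v, w) = (-4 + v)*(-12) = 48 - 12*v)
n(l, y) = 84*y (n(l, y) = ((2*y)*(48 - 12*(-3)))/2 = ((2*y)*(48 + 36))/2 = ((2*y)*84)/2 = (168*y)/2 = 84*y)
n(-583, -680) - F(265, -210) = 84*(-680) - 1*(-332) = -57120 + 332 = -56788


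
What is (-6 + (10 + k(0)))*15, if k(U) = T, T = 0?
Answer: 60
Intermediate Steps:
k(U) = 0
(-6 + (10 + k(0)))*15 = (-6 + (10 + 0))*15 = (-6 + 10)*15 = 4*15 = 60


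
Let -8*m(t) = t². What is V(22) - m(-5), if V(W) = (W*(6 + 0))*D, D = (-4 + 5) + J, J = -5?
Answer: -4199/8 ≈ -524.88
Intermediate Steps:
D = -4 (D = (-4 + 5) - 5 = 1 - 5 = -4)
V(W) = -24*W (V(W) = (W*(6 + 0))*(-4) = (W*6)*(-4) = (6*W)*(-4) = -24*W)
m(t) = -t²/8
V(22) - m(-5) = -24*22 - (-1)*(-5)²/8 = -528 - (-1)*25/8 = -528 - 1*(-25/8) = -528 + 25/8 = -4199/8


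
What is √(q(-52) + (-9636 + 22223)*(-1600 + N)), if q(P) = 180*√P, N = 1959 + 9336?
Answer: √(122030965 + 360*I*√13) ≈ 11047.0 + 0.06*I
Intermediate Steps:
N = 11295
√(q(-52) + (-9636 + 22223)*(-1600 + N)) = √(180*√(-52) + (-9636 + 22223)*(-1600 + 11295)) = √(180*(2*I*√13) + 12587*9695) = √(360*I*√13 + 122030965) = √(122030965 + 360*I*√13)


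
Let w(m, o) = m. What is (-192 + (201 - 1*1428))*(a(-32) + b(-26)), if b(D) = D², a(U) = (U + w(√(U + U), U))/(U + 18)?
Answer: -6737412/7 + 5676*I/7 ≈ -9.6249e+5 + 810.86*I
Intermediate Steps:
a(U) = (U + √2*√U)/(18 + U) (a(U) = (U + √(U + U))/(U + 18) = (U + √(2*U))/(18 + U) = (U + √2*√U)/(18 + U))
(-192 + (201 - 1*1428))*(a(-32) + b(-26)) = (-192 + (201 - 1*1428))*((-32 + √2*√(-32))/(18 - 32) + (-26)²) = (-192 + (201 - 1428))*((-32 + √2*(4*I*√2))/(-14) + 676) = (-192 - 1227)*(-(-32 + 8*I)/14 + 676) = -1419*((16/7 - 4*I/7) + 676) = -1419*(4748/7 - 4*I/7) = -6737412/7 + 5676*I/7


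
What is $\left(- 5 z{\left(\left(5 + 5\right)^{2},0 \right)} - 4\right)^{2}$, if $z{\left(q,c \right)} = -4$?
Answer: $256$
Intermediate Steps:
$\left(- 5 z{\left(\left(5 + 5\right)^{2},0 \right)} - 4\right)^{2} = \left(\left(-5\right) \left(-4\right) - 4\right)^{2} = \left(20 - 4\right)^{2} = 16^{2} = 256$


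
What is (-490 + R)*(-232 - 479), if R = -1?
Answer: 349101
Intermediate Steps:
(-490 + R)*(-232 - 479) = (-490 - 1)*(-232 - 479) = -491*(-711) = 349101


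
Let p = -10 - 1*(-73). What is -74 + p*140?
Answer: 8746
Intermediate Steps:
p = 63 (p = -10 + 73 = 63)
-74 + p*140 = -74 + 63*140 = -74 + 8820 = 8746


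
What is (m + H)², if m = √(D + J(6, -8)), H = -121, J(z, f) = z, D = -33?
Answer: 14614 - 726*I*√3 ≈ 14614.0 - 1257.5*I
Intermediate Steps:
m = 3*I*√3 (m = √(-33 + 6) = √(-27) = 3*I*√3 ≈ 5.1962*I)
(m + H)² = (3*I*√3 - 121)² = (-121 + 3*I*√3)²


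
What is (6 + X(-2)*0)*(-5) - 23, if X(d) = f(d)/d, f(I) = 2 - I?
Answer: -53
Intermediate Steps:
X(d) = (2 - d)/d
(6 + X(-2)*0)*(-5) - 23 = (6 + ((2 - 1*(-2))/(-2))*0)*(-5) - 23 = (6 - (2 + 2)/2*0)*(-5) - 23 = (6 - 1/2*4*0)*(-5) - 23 = (6 - 2*0)*(-5) - 23 = (6 + 0)*(-5) - 23 = 6*(-5) - 23 = -30 - 23 = -53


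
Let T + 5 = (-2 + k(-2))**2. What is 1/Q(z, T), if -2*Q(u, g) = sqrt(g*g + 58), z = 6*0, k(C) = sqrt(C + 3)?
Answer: -sqrt(74)/37 ≈ -0.23250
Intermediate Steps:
k(C) = sqrt(3 + C)
T = -4 (T = -5 + (-2 + sqrt(3 - 2))**2 = -5 + (-2 + sqrt(1))**2 = -5 + (-2 + 1)**2 = -5 + (-1)**2 = -5 + 1 = -4)
z = 0
Q(u, g) = -sqrt(58 + g**2)/2 (Q(u, g) = -sqrt(g*g + 58)/2 = -sqrt(g**2 + 58)/2 = -sqrt(58 + g**2)/2)
1/Q(z, T) = 1/(-sqrt(58 + (-4)**2)/2) = 1/(-sqrt(58 + 16)/2) = 1/(-sqrt(74)/2) = -sqrt(74)/37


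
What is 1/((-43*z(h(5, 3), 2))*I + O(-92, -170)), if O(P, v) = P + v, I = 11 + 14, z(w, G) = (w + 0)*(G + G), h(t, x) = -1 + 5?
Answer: -1/17462 ≈ -5.7267e-5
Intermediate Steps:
h(t, x) = 4
z(w, G) = 2*G*w (z(w, G) = w*(2*G) = 2*G*w)
I = 25
1/((-43*z(h(5, 3), 2))*I + O(-92, -170)) = 1/(-86*2*4*25 + (-92 - 170)) = 1/(-43*16*25 - 262) = 1/(-688*25 - 262) = 1/(-17200 - 262) = 1/(-17462) = -1/17462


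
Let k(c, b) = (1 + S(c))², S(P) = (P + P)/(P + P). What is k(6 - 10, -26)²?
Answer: 16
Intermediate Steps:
S(P) = 1 (S(P) = (2*P)/((2*P)) = (2*P)*(1/(2*P)) = 1)
k(c, b) = 4 (k(c, b) = (1 + 1)² = 2² = 4)
k(6 - 10, -26)² = 4² = 16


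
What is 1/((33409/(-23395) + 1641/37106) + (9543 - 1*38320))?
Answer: -868094870/24982367357149 ≈ -3.4748e-5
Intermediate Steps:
1/((33409/(-23395) + 1641/37106) + (9543 - 1*38320)) = 1/((33409*(-1/23395) + 1641*(1/37106)) + (9543 - 38320)) = 1/((-33409/23395 + 1641/37106) - 28777) = 1/(-1201283159/868094870 - 28777) = 1/(-24982367357149/868094870) = -868094870/24982367357149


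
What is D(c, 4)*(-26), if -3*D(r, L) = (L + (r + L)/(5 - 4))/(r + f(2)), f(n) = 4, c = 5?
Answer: 338/27 ≈ 12.519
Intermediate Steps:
D(r, L) = -(r + 2*L)/(3*(4 + r)) (D(r, L) = -(L + (r + L)/(5 - 4))/(3*(r + 4)) = -(L + (L + r)/1)/(3*(4 + r)) = -(L + (L + r)*1)/(3*(4 + r)) = -(L + (L + r))/(3*(4 + r)) = -(r + 2*L)/(3*(4 + r)))
D(c, 4)*(-26) = ((-1*5 - 2*4)/(3*(4 + 5)))*(-26) = ((⅓)*(-5 - 8)/9)*(-26) = ((⅓)*(⅑)*(-13))*(-26) = -13/27*(-26) = 338/27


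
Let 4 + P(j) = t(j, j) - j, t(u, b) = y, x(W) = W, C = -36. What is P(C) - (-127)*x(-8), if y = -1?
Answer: -985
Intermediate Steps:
t(u, b) = -1
P(j) = -5 - j (P(j) = -4 + (-1 - j) = -5 - j)
P(C) - (-127)*x(-8) = (-5 - 1*(-36)) - (-127)*(-8) = (-5 + 36) - 1*1016 = 31 - 1016 = -985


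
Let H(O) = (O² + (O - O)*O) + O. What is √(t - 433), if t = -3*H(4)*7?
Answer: I*√853 ≈ 29.206*I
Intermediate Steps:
H(O) = O + O² (H(O) = (O² + 0*O) + O = (O² + 0) + O = O² + O = O + O²)
t = -420 (t = -12*(1 + 4)*7 = -12*5*7 = -3*20*7 = -60*7 = -420)
√(t - 433) = √(-420 - 433) = √(-853) = I*√853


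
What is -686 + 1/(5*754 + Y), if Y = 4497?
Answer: -5671161/8267 ≈ -686.00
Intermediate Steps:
-686 + 1/(5*754 + Y) = -686 + 1/(5*754 + 4497) = -686 + 1/(3770 + 4497) = -686 + 1/8267 = -5671161/8267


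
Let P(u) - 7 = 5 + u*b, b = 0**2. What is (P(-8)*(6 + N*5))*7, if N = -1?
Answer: 84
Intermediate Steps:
b = 0
P(u) = 12 (P(u) = 7 + (5 + u*0) = 7 + (5 + 0) = 7 + 5 = 12)
(P(-8)*(6 + N*5))*7 = (12*(6 - 1*5))*7 = (12*(6 - 5))*7 = (12*1)*7 = 12*7 = 84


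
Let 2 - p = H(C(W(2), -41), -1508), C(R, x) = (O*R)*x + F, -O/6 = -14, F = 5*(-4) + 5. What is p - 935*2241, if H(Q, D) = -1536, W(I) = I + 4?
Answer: -2093797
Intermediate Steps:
W(I) = 4 + I
F = -15 (F = -20 + 5 = -15)
O = 84 (O = -6*(-14) = 84)
C(R, x) = -15 + 84*R*x (C(R, x) = (84*R)*x - 15 = 84*R*x - 15 = -15 + 84*R*x)
p = 1538 (p = 2 - 1*(-1536) = 2 + 1536 = 1538)
p - 935*2241 = 1538 - 935*2241 = 1538 - 1*2095335 = 1538 - 2095335 = -2093797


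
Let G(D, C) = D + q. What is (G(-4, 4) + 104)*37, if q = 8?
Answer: 3996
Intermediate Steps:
G(D, C) = 8 + D (G(D, C) = D + 8 = 8 + D)
(G(-4, 4) + 104)*37 = ((8 - 4) + 104)*37 = (4 + 104)*37 = 108*37 = 3996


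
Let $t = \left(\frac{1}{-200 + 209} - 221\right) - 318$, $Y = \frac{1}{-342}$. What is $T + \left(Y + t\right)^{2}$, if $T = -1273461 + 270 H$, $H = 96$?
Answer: $- \frac{111950526923}{116964} \approx -9.5714 \cdot 10^{5}$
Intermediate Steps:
$Y = - \frac{1}{342} \approx -0.002924$
$t = - \frac{4850}{9}$ ($t = \left(\frac{1}{9} - 221\right) - 318 = - \frac{1988}{9} - 318 = - \frac{4850}{9} \approx -538.89$)
$T = -1247541$ ($T = -1273461 + 270 \cdot 96 = -1273461 + 25920 = -1247541$)
$T + \left(Y + t\right)^{2} = -1247541 + \left(- \frac{1}{342} - \frac{4850}{9}\right)^{2} = -1247541 + \left(- \frac{184301}{342}\right)^{2} = -1247541 + \frac{33966858601}{116964} = - \frac{111950526923}{116964}$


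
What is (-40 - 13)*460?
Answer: -24380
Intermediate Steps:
(-40 - 13)*460 = -53*460 = -24380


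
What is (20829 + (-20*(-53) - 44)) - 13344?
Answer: 8501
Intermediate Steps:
(20829 + (-20*(-53) - 44)) - 13344 = (20829 + (1060 - 44)) - 13344 = (20829 + 1016) - 13344 = 21845 - 13344 = 8501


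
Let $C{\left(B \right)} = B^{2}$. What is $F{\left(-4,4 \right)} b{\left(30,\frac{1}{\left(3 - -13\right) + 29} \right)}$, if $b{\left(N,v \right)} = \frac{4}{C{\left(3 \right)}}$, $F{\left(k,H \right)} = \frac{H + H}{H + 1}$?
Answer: $\frac{32}{45} \approx 0.71111$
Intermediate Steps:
$F{\left(k,H \right)} = \frac{2 H}{1 + H}$
$b{\left(N,v \right)} = \frac{4}{9}$ ($b{\left(N,v \right)} = \frac{4}{3^{2}} = \frac{4}{9}$)
$F{\left(-4,4 \right)} b{\left(30,\frac{1}{\left(3 - -13\right) + 29} \right)} = 2 \cdot 4 \frac{1}{1 + 4} \cdot \frac{4}{9} = 2 \cdot 4 \cdot \frac{1}{5} \cdot \frac{4}{9} = \frac{8}{5} \cdot \frac{4}{9} = \frac{32}{45}$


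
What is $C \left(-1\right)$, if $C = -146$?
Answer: $146$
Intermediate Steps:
$C \left(-1\right) = \left(-146\right) \left(-1\right) = 146$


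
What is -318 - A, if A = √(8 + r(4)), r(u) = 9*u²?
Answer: -318 - 2*√38 ≈ -330.33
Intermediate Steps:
A = 2*√38 (A = √(8 + 9*4²) = √(8 + 9*16) = √(8 + 144) = √152 = 2*√38 ≈ 12.329)
-318 - A = -318 - 2*√38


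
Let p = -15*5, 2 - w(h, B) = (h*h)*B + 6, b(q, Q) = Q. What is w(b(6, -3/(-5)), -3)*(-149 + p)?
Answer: 16352/25 ≈ 654.08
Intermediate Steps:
w(h, B) = -4 - B*h**2 (w(h, B) = 2 - ((h*h)*B + 6) = 2 - (h**2*B + 6) = 2 - (B*h**2 + 6) = 2 - (6 + B*h**2) = 2 + (-6 - B*h**2) = -4 - B*h**2)
p = -75
w(b(6, -3/(-5)), -3)*(-149 + p) = (-4 - 1*(-3)*(-3/(-5))**2)*(-149 - 75) = (-4 - 1*(-3)*(-3*(-1/5))**2)*(-224) = (-4 - 1*(-3)*(3/5)**2)*(-224) = (-4 - 1*(-3)*9/25)*(-224) = (-4 + 27/25)*(-224) = -73/25*(-224) = 16352/25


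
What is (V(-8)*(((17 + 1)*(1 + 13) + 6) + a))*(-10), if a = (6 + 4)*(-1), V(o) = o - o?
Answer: 0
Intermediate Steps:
V(o) = 0
a = -10 (a = 10*(-1) = -10)
(V(-8)*(((17 + 1)*(1 + 13) + 6) + a))*(-10) = (0*(((17 + 1)*(1 + 13) + 6) - 10))*(-10) = (0*((18*14 + 6) - 10))*(-10) = (0*((252 + 6) - 10))*(-10) = (0*(258 - 10))*(-10) = (0*248)*(-10) = 0*(-10) = 0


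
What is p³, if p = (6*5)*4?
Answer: 1728000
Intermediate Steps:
p = 120 (p = 30*4 = 120)
p³ = 120³ = 1728000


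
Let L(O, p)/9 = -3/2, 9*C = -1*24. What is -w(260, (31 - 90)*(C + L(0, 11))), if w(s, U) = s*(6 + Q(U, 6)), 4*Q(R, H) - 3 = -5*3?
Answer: -780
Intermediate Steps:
C = -8/3 (C = (-1*24)/9 = (⅑)*(-24) = -8/3 ≈ -2.6667)
Q(R, H) = -3 (Q(R, H) = ¾ + (-5*3)/4 = ¾ + (¼)*(-15) = ¾ - 15/4 = -3)
L(O, p) = -27/2 (L(O, p) = 9*(-3/2) = -27/2)
w(s, U) = 3*s (w(s, U) = s*(6 - 3) = s*3 = 3*s)
-w(260, (31 - 90)*(C + L(0, 11))) = -3*260 = -1*780 = -780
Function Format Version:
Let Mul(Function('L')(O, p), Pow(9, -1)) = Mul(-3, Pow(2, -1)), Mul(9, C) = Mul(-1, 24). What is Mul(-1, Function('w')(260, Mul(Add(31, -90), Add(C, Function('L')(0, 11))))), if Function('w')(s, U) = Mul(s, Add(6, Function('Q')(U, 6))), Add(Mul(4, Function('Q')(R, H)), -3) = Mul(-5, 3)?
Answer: -780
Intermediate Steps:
C = Rational(-8, 3) (C = Mul(Rational(1, 9), Mul(-1, 24)) = Mul(Rational(1, 9), -24) = Rational(-8, 3) ≈ -2.6667)
Function('Q')(R, H) = -3 (Function('Q')(R, H) = Add(Rational(3, 4), Mul(Rational(1, 4), Mul(-5, 3))) = Add(Rational(3, 4), Mul(Rational(1, 4), -15)) = Add(Rational(3, 4), Rational(-15, 4)) = -3)
Function('L')(O, p) = Rational(-27, 2) (Function('L')(O, p) = Mul(9, Mul(-3, Pow(2, -1))) = Mul(9, Mul(-3, Rational(1, 2))) = Mul(9, Rational(-3, 2)) = Rational(-27, 2))
Function('w')(s, U) = Mul(3, s) (Function('w')(s, U) = Mul(s, Add(6, -3)) = Mul(s, 3) = Mul(3, s))
Mul(-1, Function('w')(260, Mul(Add(31, -90), Add(C, Function('L')(0, 11))))) = Mul(-1, Mul(3, 260)) = Mul(-1, 780) = -780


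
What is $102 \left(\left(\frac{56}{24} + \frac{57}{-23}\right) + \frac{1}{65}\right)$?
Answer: $- \frac{19754}{1495} \approx -13.213$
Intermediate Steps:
$102 \left(\left(\frac{56}{24} + \frac{57}{-23}\right) + \frac{1}{65}\right) = 102 \left(\left(56 \cdot \frac{1}{24} + 57 \left(- \frac{1}{23}\right)\right) + \frac{1}{65}\right) = 102 \left(\left(\frac{7}{3} - \frac{57}{23}\right) + \frac{1}{65}\right) = 102 \left(- \frac{10}{69} + \frac{1}{65}\right) = 102 \left(- \frac{581}{4485}\right) = - \frac{19754}{1495}$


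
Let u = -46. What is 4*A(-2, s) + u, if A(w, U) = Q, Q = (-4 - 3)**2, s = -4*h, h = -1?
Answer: 150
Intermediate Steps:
s = 4 (s = -4*(-1) = 4)
Q = 49 (Q = (-7)**2 = 49)
A(w, U) = 49
4*A(-2, s) + u = 4*49 - 46 = 196 - 46 = 150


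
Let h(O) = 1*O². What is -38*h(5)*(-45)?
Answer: 42750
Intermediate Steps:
h(O) = O²
-38*h(5)*(-45) = -38*5²*(-45) = -38*25*(-45) = -950*(-45) = 42750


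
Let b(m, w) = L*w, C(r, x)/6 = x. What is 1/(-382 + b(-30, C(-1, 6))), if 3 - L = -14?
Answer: 1/230 ≈ 0.0043478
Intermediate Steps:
L = 17 (L = 3 - 1*(-14) = 3 + 14 = 17)
C(r, x) = 6*x
b(m, w) = 17*w
1/(-382 + b(-30, C(-1, 6))) = 1/(-382 + 17*(6*6)) = 1/(-382 + 17*36) = 1/(-382 + 612) = 1/230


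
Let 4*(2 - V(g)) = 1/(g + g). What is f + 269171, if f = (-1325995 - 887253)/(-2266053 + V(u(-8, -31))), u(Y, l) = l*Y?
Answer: 1210155535375667/4495845185 ≈ 2.6917e+5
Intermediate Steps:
u(Y, l) = Y*l
V(g) = 2 - 1/(8*g) (V(g) = 2 - 1/(4*(g + g)) = 2 - 1/(2*g)/4 = 2 - 1/(8*g))
f = 4391084032/4495845185 (f = (-1325995 - 887253)/(-2266053 + (2 - 1/(8*((-8*(-31)))))) = -2213248/(-2266053 + (2 - 1/8/248)) = -2213248/(-2266053 + (2 - 1/8*1/248)) = -2213248/(-2266053 + (2 - 1/1984)) = -2213248/(-2266053 + 3967/1984) = -2213248/(-4495845185/1984) = -2213248*(-1984/4495845185) = 4391084032/4495845185 ≈ 0.97670)
f + 269171 = 4391084032/4495845185 + 269171 = 1210155535375667/4495845185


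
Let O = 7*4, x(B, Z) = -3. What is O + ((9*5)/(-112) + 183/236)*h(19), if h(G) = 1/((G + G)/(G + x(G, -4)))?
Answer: 441901/15694 ≈ 28.157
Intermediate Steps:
h(G) = (-3 + G)/(2*G) (h(G) = 1/((G + G)/(G - 3)) = 1/((2*G)/(-3 + G)) = 1/(2*G/(-3 + G)) = (-3 + G)/(2*G))
O = 28
O + ((9*5)/(-112) + 183/236)*h(19) = 28 + ((9*5)/(-112) + 183/236)*((½)*(-3 + 19)/19) = 28 + (45*(-1/112) + 183*(1/236))*((½)*(1/19)*16) = 28 + (-45/112 + 183/236)*(8/19) = 28 + (2469/6608)*(8/19) = 28 + 2469/15694 = 441901/15694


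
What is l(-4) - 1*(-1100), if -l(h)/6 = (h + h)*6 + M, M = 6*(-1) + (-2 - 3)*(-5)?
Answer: 1274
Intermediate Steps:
M = 19 (M = -6 - 5*(-5) = -6 + 25 = 19)
l(h) = -114 - 72*h (l(h) = -6*((h + h)*6 + 19) = -6*((2*h)*6 + 19) = -6*(12*h + 19) = -6*(19 + 12*h) = -114 - 72*h)
l(-4) - 1*(-1100) = (-114 - 72*(-4)) - 1*(-1100) = (-114 + 288) + 1100 = 174 + 1100 = 1274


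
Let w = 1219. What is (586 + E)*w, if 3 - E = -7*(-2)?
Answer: 700925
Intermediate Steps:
E = -11 (E = 3 - (-7)*(-2) = 3 - 1*14 = 3 - 14 = -11)
(586 + E)*w = (586 - 11)*1219 = 575*1219 = 700925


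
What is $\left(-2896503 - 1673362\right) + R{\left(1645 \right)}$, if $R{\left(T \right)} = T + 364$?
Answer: $-4567856$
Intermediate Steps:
$R{\left(T \right)} = 364 + T$
$\left(-2896503 - 1673362\right) + R{\left(1645 \right)} = \left(-2896503 - 1673362\right) + \left(364 + 1645\right) = -4569865 + 2009 = -4567856$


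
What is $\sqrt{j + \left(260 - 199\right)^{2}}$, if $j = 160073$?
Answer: $\sqrt{163794} \approx 404.71$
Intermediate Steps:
$\sqrt{j + \left(260 - 199\right)^{2}} = \sqrt{160073 + \left(260 - 199\right)^{2}} = \sqrt{160073 + 61^{2}} = \sqrt{160073 + 3721} = \sqrt{163794}$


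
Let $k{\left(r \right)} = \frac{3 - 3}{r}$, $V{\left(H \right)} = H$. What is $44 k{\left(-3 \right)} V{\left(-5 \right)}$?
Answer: $0$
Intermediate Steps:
$k{\left(r \right)} = 0$ ($k{\left(r \right)} = \frac{0}{r} = 0$)
$44 k{\left(-3 \right)} V{\left(-5 \right)} = 44 \cdot 0 \left(-5\right) = 0 \left(-5\right) = 0$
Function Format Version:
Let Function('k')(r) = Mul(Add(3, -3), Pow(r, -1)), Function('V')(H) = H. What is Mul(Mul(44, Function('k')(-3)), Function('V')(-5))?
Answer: 0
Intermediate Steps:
Function('k')(r) = 0 (Function('k')(r) = Mul(0, Pow(r, -1)) = 0)
Mul(Mul(44, Function('k')(-3)), Function('V')(-5)) = Mul(Mul(44, 0), -5) = Mul(0, -5) = 0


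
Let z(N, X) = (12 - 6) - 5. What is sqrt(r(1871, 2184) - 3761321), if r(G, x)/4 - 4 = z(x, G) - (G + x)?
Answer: I*sqrt(3777521) ≈ 1943.6*I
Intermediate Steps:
z(N, X) = 1 (z(N, X) = 6 - 5 = 1)
r(G, x) = 20 - 4*G - 4*x (r(G, x) = 16 + 4*(1 - (G + x)) = 16 + 4*(1 + (-G - x)) = 16 + 4*(1 - G - x) = 16 + (4 - 4*G - 4*x) = 20 - 4*G - 4*x)
sqrt(r(1871, 2184) - 3761321) = sqrt((20 - 4*1871 - 4*2184) - 3761321) = sqrt((20 - 7484 - 8736) - 3761321) = sqrt(-16200 - 3761321) = sqrt(-3777521) = I*sqrt(3777521)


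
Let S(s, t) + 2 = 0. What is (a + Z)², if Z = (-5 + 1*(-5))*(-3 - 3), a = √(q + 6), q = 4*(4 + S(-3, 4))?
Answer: (60 + √14)² ≈ 4063.0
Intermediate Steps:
S(s, t) = -2 (S(s, t) = -2 + 0 = -2)
q = 8 (q = 4*(4 - 2) = 4*2 = 8)
a = √14 (a = √(8 + 6) = √14 ≈ 3.7417)
Z = 60 (Z = (-5 - 5)*(-6) = -10*(-6) = 60)
(a + Z)² = (√14 + 60)² = (60 + √14)²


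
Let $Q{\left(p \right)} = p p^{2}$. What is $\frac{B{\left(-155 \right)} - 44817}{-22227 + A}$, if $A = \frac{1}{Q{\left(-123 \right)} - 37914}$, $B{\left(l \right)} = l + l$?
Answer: $\frac{85686290187}{42204205288} \approx 2.0303$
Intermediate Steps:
$B{\left(l \right)} = 2 l$
$Q{\left(p \right)} = p^{3}$
$A = - \frac{1}{1898781}$ ($A = \frac{1}{\left(-123\right)^{3} - 37914} = \frac{1}{-1860867 - 37914} = \frac{1}{-1898781} = - \frac{1}{1898781} \approx -5.2665 \cdot 10^{-7}$)
$\frac{B{\left(-155 \right)} - 44817}{-22227 + A} = \frac{2 \left(-155\right) - 44817}{-22227 - \frac{1}{1898781}} = \frac{-310 - 44817}{- \frac{42204205288}{1898781}} = \left(-45127\right) \left(- \frac{1898781}{42204205288}\right) = \frac{85686290187}{42204205288}$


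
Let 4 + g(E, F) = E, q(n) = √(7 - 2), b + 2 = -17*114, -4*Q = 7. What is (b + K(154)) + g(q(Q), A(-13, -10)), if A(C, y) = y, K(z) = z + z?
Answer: -1636 + √5 ≈ -1633.8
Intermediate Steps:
K(z) = 2*z
Q = -7/4 (Q = -¼*7 = -7/4 ≈ -1.7500)
b = -1940 (b = -2 - 17*114 = -2 - 1938 = -1940)
q(n) = √5
g(E, F) = -4 + E
(b + K(154)) + g(q(Q), A(-13, -10)) = (-1940 + 2*154) + (-4 + √5) = (-1940 + 308) + (-4 + √5) = -1632 + (-4 + √5) = -1636 + √5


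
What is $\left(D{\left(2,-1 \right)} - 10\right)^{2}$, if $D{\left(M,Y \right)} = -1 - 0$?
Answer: $121$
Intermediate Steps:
$D{\left(M,Y \right)} = -1$ ($D{\left(M,Y \right)} = -1 + 0 = -1$)
$\left(D{\left(2,-1 \right)} - 10\right)^{2} = \left(-1 - 10\right)^{2} = \left(-11\right)^{2} = 121$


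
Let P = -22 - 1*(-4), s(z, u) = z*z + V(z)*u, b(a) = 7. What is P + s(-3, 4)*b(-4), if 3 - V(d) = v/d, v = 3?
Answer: 157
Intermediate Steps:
V(d) = 3 - 3/d
s(z, u) = z**2 + u*(3 - 3/z) (s(z, u) = z*z + (3 - 3/z)*u = z**2 + u*(3 - 3/z))
P = -18 (P = -22 + 4 = -18)
P + s(-3, 4)*b(-4) = -18 + (((-3)**3 + 3*4*(-1 - 3))/(-3))*7 = -18 - (-27 + 3*4*(-4))/3*7 = -18 - (-27 - 48)/3*7 = -18 - 1/3*(-75)*7 = -18 + 25*7 = -18 + 175 = 157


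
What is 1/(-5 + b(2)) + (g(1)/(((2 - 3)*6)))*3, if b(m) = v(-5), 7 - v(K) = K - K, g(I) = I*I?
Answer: 0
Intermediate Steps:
g(I) = I**2
v(K) = 7 (v(K) = 7 - (K - K) = 7 - 1*0 = 7 + 0 = 7)
b(m) = 7
1/(-5 + b(2)) + (g(1)/(((2 - 3)*6)))*3 = 1/(-5 + 7) + (1**2/(((2 - 3)*6)))*3 = 1/2 + (1/(-1*6))*3 = 1/2 + (1/(-6))*3 = 1/2 + (1*(-1/6))*3 = 1/2 - 1/6*3 = 1/2 - 1/2 = 0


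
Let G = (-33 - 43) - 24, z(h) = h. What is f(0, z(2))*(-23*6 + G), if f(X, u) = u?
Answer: -476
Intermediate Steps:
G = -100 (G = -76 - 24 = -100)
f(0, z(2))*(-23*6 + G) = 2*(-23*6 - 100) = 2*(-138 - 100) = 2*(-238) = -476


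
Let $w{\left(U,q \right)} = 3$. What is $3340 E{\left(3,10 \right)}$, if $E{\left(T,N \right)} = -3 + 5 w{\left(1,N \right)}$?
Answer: $40080$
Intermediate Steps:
$E{\left(T,N \right)} = 12$ ($E{\left(T,N \right)} = -3 + 5 \cdot 3 = -3 + 15 = 12$)
$3340 E{\left(3,10 \right)} = 3340 \cdot 12 = 40080$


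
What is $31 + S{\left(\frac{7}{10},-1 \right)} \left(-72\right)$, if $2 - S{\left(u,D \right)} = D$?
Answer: $-185$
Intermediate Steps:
$S{\left(u,D \right)} = 2 - D$
$31 + S{\left(\frac{7}{10},-1 \right)} \left(-72\right) = 31 + \left(2 - -1\right) \left(-72\right) = 31 + \left(2 + 1\right) \left(-72\right) = 31 + 3 \left(-72\right) = 31 - 216 = -185$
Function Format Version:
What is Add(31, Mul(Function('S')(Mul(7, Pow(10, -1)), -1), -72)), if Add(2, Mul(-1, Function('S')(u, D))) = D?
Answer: -185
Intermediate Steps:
Function('S')(u, D) = Add(2, Mul(-1, D))
Add(31, Mul(Function('S')(Mul(7, Pow(10, -1)), -1), -72)) = Add(31, Mul(Add(2, Mul(-1, -1)), -72)) = Add(31, Mul(Add(2, 1), -72)) = Add(31, Mul(3, -72)) = Add(31, -216) = -185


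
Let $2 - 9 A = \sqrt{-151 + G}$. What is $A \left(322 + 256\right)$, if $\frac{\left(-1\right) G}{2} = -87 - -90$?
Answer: $\frac{1156}{9} - \frac{578 i \sqrt{157}}{9} \approx 128.44 - 804.7 i$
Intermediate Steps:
$G = -6$ ($G = - 2 \left(-87 - -90\right) = - 2 \left(-87 + 90\right) = \left(-2\right) 3 = -6$)
$A = \frac{2}{9} - \frac{i \sqrt{157}}{9}$ ($A = \frac{2}{9} - \frac{\sqrt{-151 - 6}}{9} = \frac{2}{9} - \frac{\sqrt{-157}}{9} = \frac{2}{9} - \frac{i \sqrt{157}}{9} \approx 0.22222 - 1.3922 i$)
$A \left(322 + 256\right) = \left(\frac{2}{9} - \frac{i \sqrt{157}}{9}\right) \left(322 + 256\right) = \left(\frac{2}{9} - \frac{i \sqrt{157}}{9}\right) 578 = \frac{1156}{9} - \frac{578 i \sqrt{157}}{9}$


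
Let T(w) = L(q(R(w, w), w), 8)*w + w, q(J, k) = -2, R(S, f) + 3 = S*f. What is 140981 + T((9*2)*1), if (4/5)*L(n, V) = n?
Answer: 140954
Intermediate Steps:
R(S, f) = -3 + S*f
L(n, V) = 5*n/4
T(w) = -3*w/2 (T(w) = ((5/4)*(-2))*w + w = -5*w/2 + w = -3*w/2)
140981 + T((9*2)*1) = 140981 - 3*9*2/2 = 140981 - 27 = 140954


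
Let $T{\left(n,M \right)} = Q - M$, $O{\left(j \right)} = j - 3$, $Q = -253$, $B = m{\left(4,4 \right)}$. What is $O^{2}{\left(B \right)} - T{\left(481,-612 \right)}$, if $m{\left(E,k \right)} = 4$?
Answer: $-358$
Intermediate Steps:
$B = 4$
$O{\left(j \right)} = -3 + j$ ($O{\left(j \right)} = j - 3 = -3 + j$)
$T{\left(n,M \right)} = -253 - M$
$O^{2}{\left(B \right)} - T{\left(481,-612 \right)} = \left(-3 + 4\right)^{2} - \left(-253 - -612\right) = 1^{2} - \left(-253 + 612\right) = 1 - 359 = -358$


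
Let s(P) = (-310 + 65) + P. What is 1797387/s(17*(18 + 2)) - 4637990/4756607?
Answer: 8549022976859/451877665 ≈ 18919.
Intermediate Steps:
s(P) = -245 + P
1797387/s(17*(18 + 2)) - 4637990/4756607 = 1797387/(-245 + 17*(18 + 2)) - 4637990/4756607 = 1797387/(-245 + 17*20) - 4637990*1/4756607 = 1797387/(-245 + 340) - 4637990/4756607 = 1797387/95 - 4637990/4756607 = 8549022976859/451877665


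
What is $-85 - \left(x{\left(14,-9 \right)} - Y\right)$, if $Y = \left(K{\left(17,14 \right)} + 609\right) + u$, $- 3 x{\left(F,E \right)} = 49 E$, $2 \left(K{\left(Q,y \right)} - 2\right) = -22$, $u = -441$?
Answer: $-73$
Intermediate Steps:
$K{\left(Q,y \right)} = -9$ ($K{\left(Q,y \right)} = 2 + \frac{1}{2} \left(-22\right) = 2 - 11 = -9$)
$x{\left(F,E \right)} = - \frac{49 E}{3}$
$Y = 159$ ($Y = \left(-9 + 609\right) - 441 = 600 - 441 = 159$)
$-85 - \left(x{\left(14,-9 \right)} - Y\right) = -85 - \left(\left(- \frac{49}{3}\right) \left(-9\right) - 159\right) = -85 - \left(147 - 159\right) = -85 - -12 = -85 + 12 = -73$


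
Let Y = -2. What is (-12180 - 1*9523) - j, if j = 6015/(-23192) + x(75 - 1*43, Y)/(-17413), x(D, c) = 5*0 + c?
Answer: -8764484657277/403842296 ≈ -21703.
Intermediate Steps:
x(D, c) = c (x(D, c) = 0 + c = c)
j = -104692811/403842296 (j = 6015/(-23192) - 2/(-17413) = 6015*(-1/23192) - 2*(-1/17413) = -6015/23192 + 2/17413 = -104692811/403842296 ≈ -0.25924)
(-12180 - 1*9523) - j = (-12180 - 1*9523) - 1*(-104692811/403842296) = (-12180 - 9523) + 104692811/403842296 = -21703 + 104692811/403842296 = -8764484657277/403842296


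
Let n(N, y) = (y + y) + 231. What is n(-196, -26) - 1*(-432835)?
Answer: 433014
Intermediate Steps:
n(N, y) = 231 + 2*y (n(N, y) = 2*y + 231 = 231 + 2*y)
n(-196, -26) - 1*(-432835) = (231 + 2*(-26)) - 1*(-432835) = (231 - 52) + 432835 = 179 + 432835 = 433014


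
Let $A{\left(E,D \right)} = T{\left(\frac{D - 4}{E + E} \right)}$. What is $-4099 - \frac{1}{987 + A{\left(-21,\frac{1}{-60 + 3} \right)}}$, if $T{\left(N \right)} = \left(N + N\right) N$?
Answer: $- \frac{11593685816911}{2828417407} \approx -4099.0$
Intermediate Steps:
$T{\left(N \right)} = 2 N^{2}$ ($T{\left(N \right)} = 2 N N = 2 N^{2}$)
$A{\left(E,D \right)} = \frac{\left(-4 + D\right)^{2}}{2 E^{2}}$ ($A{\left(E,D \right)} = 2 \left(\frac{D - 4}{E + E}\right)^{2} = 2 \left(\frac{-4 + D}{2 E}\right)^{2} = 2 \frac{\left(-4 + D\right)^{2}}{4 E^{2}} = \frac{\left(-4 + D\right)^{2}}{2 E^{2}}$)
$-4099 - \frac{1}{987 + A{\left(-21,\frac{1}{-60 + 3} \right)}} = -4099 - \frac{1}{987 + \frac{\left(-4 + \frac{1}{-60 + 3}\right)^{2}}{2 \cdot 441}} = -4099 - \frac{1}{987 + \frac{1}{2} \cdot \frac{1}{441} \left(-4 + \frac{1}{-57}\right)^{2}} = -4099 - \frac{1}{987 + \frac{1}{2} \cdot \frac{1}{441} \left(-4 - \frac{1}{57}\right)^{2}} = -4099 - \frac{1}{987 + \frac{1}{2} \cdot \frac{1}{441} \left(- \frac{229}{57}\right)^{2}} = -4099 - \frac{1}{987 + \frac{1}{2} \cdot \frac{1}{441} \cdot \frac{52441}{3249}} = -4099 - \frac{1}{987 + \frac{52441}{2865618}} = -4099 - \frac{1}{\frac{2828417407}{2865618}} = -4099 - \frac{2865618}{2828417407} = - \frac{11593685816911}{2828417407}$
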